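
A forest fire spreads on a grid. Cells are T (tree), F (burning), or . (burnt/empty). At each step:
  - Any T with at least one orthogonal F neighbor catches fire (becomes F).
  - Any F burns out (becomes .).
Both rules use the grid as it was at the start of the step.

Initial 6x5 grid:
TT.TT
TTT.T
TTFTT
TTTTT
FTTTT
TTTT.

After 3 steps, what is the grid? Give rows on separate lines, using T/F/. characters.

Step 1: 7 trees catch fire, 2 burn out
  TT.TT
  TTF.T
  TF.FT
  FTFTT
  .FTTT
  FTTT.
Step 2: 7 trees catch fire, 7 burn out
  TT.TT
  TF..T
  F...F
  .F.FT
  ..FTT
  .FTT.
Step 3: 6 trees catch fire, 7 burn out
  TF.TT
  F...F
  .....
  ....F
  ...FT
  ..FT.

TF.TT
F...F
.....
....F
...FT
..FT.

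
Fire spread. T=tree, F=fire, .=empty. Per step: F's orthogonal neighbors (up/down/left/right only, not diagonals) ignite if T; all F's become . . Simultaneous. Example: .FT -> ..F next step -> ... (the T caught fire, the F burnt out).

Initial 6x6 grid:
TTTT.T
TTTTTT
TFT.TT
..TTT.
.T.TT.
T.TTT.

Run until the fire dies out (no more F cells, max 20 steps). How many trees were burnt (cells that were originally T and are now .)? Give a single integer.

Answer: 23

Derivation:
Step 1: +3 fires, +1 burnt (F count now 3)
Step 2: +4 fires, +3 burnt (F count now 4)
Step 3: +4 fires, +4 burnt (F count now 4)
Step 4: +4 fires, +4 burnt (F count now 4)
Step 5: +4 fires, +4 burnt (F count now 4)
Step 6: +4 fires, +4 burnt (F count now 4)
Step 7: +0 fires, +4 burnt (F count now 0)
Fire out after step 7
Initially T: 25, now '.': 34
Total burnt (originally-T cells now '.'): 23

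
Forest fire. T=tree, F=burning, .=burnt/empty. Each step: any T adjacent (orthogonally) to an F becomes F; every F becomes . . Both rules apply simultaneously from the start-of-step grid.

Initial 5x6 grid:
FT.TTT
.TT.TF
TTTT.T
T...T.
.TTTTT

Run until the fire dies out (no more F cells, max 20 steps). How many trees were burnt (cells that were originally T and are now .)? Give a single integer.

Step 1: +4 fires, +2 burnt (F count now 4)
Step 2: +2 fires, +4 burnt (F count now 2)
Step 3: +3 fires, +2 burnt (F count now 3)
Step 4: +2 fires, +3 burnt (F count now 2)
Step 5: +2 fires, +2 burnt (F count now 2)
Step 6: +0 fires, +2 burnt (F count now 0)
Fire out after step 6
Initially T: 19, now '.': 24
Total burnt (originally-T cells now '.'): 13

Answer: 13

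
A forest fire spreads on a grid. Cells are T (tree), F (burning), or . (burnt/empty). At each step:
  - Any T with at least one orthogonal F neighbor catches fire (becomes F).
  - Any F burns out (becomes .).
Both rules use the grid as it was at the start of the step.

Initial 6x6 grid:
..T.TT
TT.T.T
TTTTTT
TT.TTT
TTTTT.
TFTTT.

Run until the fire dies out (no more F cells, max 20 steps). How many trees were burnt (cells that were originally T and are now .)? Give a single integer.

Answer: 26

Derivation:
Step 1: +3 fires, +1 burnt (F count now 3)
Step 2: +4 fires, +3 burnt (F count now 4)
Step 3: +4 fires, +4 burnt (F count now 4)
Step 4: +5 fires, +4 burnt (F count now 5)
Step 5: +3 fires, +5 burnt (F count now 3)
Step 6: +3 fires, +3 burnt (F count now 3)
Step 7: +1 fires, +3 burnt (F count now 1)
Step 8: +1 fires, +1 burnt (F count now 1)
Step 9: +1 fires, +1 burnt (F count now 1)
Step 10: +1 fires, +1 burnt (F count now 1)
Step 11: +0 fires, +1 burnt (F count now 0)
Fire out after step 11
Initially T: 27, now '.': 35
Total burnt (originally-T cells now '.'): 26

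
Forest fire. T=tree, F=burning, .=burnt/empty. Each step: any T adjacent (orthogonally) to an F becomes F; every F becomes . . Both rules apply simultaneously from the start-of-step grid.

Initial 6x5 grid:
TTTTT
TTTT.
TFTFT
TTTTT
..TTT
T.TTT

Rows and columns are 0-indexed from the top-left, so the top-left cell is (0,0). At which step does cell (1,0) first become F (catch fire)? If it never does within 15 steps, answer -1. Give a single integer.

Step 1: cell (1,0)='T' (+7 fires, +2 burnt)
Step 2: cell (1,0)='F' (+8 fires, +7 burnt)
  -> target ignites at step 2
Step 3: cell (1,0)='.' (+6 fires, +8 burnt)
Step 4: cell (1,0)='.' (+2 fires, +6 burnt)
Step 5: cell (1,0)='.' (+0 fires, +2 burnt)
  fire out at step 5

2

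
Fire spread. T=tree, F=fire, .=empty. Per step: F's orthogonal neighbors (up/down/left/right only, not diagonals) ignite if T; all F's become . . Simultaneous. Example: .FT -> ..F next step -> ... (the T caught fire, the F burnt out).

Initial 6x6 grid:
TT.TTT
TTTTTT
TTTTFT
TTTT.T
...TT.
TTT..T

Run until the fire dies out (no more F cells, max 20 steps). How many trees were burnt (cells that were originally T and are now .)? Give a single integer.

Answer: 23

Derivation:
Step 1: +3 fires, +1 burnt (F count now 3)
Step 2: +6 fires, +3 burnt (F count now 6)
Step 3: +6 fires, +6 burnt (F count now 6)
Step 4: +4 fires, +6 burnt (F count now 4)
Step 5: +3 fires, +4 burnt (F count now 3)
Step 6: +1 fires, +3 burnt (F count now 1)
Step 7: +0 fires, +1 burnt (F count now 0)
Fire out after step 7
Initially T: 27, now '.': 32
Total burnt (originally-T cells now '.'): 23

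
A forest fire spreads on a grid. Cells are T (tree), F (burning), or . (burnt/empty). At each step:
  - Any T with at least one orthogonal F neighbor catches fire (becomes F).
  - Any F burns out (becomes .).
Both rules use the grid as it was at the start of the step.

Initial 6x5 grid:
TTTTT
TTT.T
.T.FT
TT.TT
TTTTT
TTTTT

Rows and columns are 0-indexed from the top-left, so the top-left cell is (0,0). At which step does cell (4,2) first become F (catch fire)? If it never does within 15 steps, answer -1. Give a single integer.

Step 1: cell (4,2)='T' (+2 fires, +1 burnt)
Step 2: cell (4,2)='T' (+3 fires, +2 burnt)
Step 3: cell (4,2)='F' (+4 fires, +3 burnt)
  -> target ignites at step 3
Step 4: cell (4,2)='.' (+4 fires, +4 burnt)
Step 5: cell (4,2)='.' (+4 fires, +4 burnt)
Step 6: cell (4,2)='.' (+5 fires, +4 burnt)
Step 7: cell (4,2)='.' (+2 fires, +5 burnt)
Step 8: cell (4,2)='.' (+1 fires, +2 burnt)
Step 9: cell (4,2)='.' (+0 fires, +1 burnt)
  fire out at step 9

3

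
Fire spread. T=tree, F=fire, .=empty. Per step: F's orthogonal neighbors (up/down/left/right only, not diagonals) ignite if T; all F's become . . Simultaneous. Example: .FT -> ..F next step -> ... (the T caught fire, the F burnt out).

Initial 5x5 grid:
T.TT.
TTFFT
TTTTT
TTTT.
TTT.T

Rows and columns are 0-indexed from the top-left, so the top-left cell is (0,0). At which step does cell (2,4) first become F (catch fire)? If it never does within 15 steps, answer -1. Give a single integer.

Step 1: cell (2,4)='T' (+6 fires, +2 burnt)
Step 2: cell (2,4)='F' (+5 fires, +6 burnt)
  -> target ignites at step 2
Step 3: cell (2,4)='.' (+4 fires, +5 burnt)
Step 4: cell (2,4)='.' (+2 fires, +4 burnt)
Step 5: cell (2,4)='.' (+1 fires, +2 burnt)
Step 6: cell (2,4)='.' (+0 fires, +1 burnt)
  fire out at step 6

2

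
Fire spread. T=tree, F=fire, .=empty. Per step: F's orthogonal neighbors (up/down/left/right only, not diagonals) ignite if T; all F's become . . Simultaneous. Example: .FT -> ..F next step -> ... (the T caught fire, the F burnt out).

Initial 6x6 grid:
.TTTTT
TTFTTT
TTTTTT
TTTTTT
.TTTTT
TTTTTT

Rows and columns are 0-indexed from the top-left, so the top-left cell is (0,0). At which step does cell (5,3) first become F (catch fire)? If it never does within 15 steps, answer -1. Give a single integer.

Step 1: cell (5,3)='T' (+4 fires, +1 burnt)
Step 2: cell (5,3)='T' (+7 fires, +4 burnt)
Step 3: cell (5,3)='T' (+7 fires, +7 burnt)
Step 4: cell (5,3)='T' (+7 fires, +7 burnt)
Step 5: cell (5,3)='F' (+4 fires, +7 burnt)
  -> target ignites at step 5
Step 6: cell (5,3)='.' (+3 fires, +4 burnt)
Step 7: cell (5,3)='.' (+1 fires, +3 burnt)
Step 8: cell (5,3)='.' (+0 fires, +1 burnt)
  fire out at step 8

5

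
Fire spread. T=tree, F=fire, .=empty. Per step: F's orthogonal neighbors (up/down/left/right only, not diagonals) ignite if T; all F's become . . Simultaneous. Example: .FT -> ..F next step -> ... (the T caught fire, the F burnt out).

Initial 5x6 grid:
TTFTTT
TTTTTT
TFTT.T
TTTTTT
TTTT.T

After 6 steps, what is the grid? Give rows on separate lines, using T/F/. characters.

Step 1: 7 trees catch fire, 2 burn out
  TF.FTT
  TFFTTT
  F.FT.T
  TFTTTT
  TTTT.T
Step 2: 8 trees catch fire, 7 burn out
  F...FT
  F..FTT
  ...F.T
  F.FTTT
  TFTT.T
Step 3: 5 trees catch fire, 8 burn out
  .....F
  ....FT
  .....T
  ...FTT
  F.FT.T
Step 4: 3 trees catch fire, 5 burn out
  ......
  .....F
  .....T
  ....FT
  ...F.T
Step 5: 2 trees catch fire, 3 burn out
  ......
  ......
  .....F
  .....F
  .....T
Step 6: 1 trees catch fire, 2 burn out
  ......
  ......
  ......
  ......
  .....F

......
......
......
......
.....F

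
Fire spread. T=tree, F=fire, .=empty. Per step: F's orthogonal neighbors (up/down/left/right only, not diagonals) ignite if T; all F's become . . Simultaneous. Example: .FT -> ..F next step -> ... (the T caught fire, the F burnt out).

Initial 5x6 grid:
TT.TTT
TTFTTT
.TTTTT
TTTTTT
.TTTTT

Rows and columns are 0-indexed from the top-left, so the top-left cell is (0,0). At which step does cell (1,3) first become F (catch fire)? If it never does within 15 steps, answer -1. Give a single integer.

Step 1: cell (1,3)='F' (+3 fires, +1 burnt)
  -> target ignites at step 1
Step 2: cell (1,3)='.' (+7 fires, +3 burnt)
Step 3: cell (1,3)='.' (+7 fires, +7 burnt)
Step 4: cell (1,3)='.' (+6 fires, +7 burnt)
Step 5: cell (1,3)='.' (+2 fires, +6 burnt)
Step 6: cell (1,3)='.' (+1 fires, +2 burnt)
Step 7: cell (1,3)='.' (+0 fires, +1 burnt)
  fire out at step 7

1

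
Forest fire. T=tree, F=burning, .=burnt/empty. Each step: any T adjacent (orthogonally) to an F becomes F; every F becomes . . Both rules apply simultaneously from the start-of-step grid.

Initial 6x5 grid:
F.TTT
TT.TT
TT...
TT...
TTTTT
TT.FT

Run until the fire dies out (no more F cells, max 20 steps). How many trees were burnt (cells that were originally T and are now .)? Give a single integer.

Step 1: +3 fires, +2 burnt (F count now 3)
Step 2: +4 fires, +3 burnt (F count now 4)
Step 3: +3 fires, +4 burnt (F count now 3)
Step 4: +3 fires, +3 burnt (F count now 3)
Step 5: +1 fires, +3 burnt (F count now 1)
Step 6: +0 fires, +1 burnt (F count now 0)
Fire out after step 6
Initially T: 19, now '.': 25
Total burnt (originally-T cells now '.'): 14

Answer: 14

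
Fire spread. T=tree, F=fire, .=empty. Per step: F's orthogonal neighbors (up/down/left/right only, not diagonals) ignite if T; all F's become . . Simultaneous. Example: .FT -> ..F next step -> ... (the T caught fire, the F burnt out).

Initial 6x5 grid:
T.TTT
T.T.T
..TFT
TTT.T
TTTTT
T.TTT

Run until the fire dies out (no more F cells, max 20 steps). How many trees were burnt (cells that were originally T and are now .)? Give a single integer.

Step 1: +2 fires, +1 burnt (F count now 2)
Step 2: +4 fires, +2 burnt (F count now 4)
Step 3: +5 fires, +4 burnt (F count now 5)
Step 4: +6 fires, +5 burnt (F count now 6)
Step 5: +2 fires, +6 burnt (F count now 2)
Step 6: +1 fires, +2 burnt (F count now 1)
Step 7: +0 fires, +1 burnt (F count now 0)
Fire out after step 7
Initially T: 22, now '.': 28
Total burnt (originally-T cells now '.'): 20

Answer: 20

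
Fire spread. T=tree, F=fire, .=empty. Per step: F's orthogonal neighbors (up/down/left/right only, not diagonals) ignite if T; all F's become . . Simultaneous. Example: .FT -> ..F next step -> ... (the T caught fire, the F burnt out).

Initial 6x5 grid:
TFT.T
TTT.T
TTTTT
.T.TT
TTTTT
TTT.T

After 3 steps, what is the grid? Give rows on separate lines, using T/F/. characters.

Step 1: 3 trees catch fire, 1 burn out
  F.F.T
  TFT.T
  TTTTT
  .T.TT
  TTTTT
  TTT.T
Step 2: 3 trees catch fire, 3 burn out
  ....T
  F.F.T
  TFTTT
  .T.TT
  TTTTT
  TTT.T
Step 3: 3 trees catch fire, 3 burn out
  ....T
  ....T
  F.FTT
  .F.TT
  TTTTT
  TTT.T

....T
....T
F.FTT
.F.TT
TTTTT
TTT.T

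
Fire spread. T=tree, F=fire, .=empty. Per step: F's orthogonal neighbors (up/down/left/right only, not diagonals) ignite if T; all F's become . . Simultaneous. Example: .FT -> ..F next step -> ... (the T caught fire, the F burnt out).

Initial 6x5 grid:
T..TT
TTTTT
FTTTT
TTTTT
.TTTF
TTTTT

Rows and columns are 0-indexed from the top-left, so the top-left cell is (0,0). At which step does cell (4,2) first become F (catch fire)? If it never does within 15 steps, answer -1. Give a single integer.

Step 1: cell (4,2)='T' (+6 fires, +2 burnt)
Step 2: cell (4,2)='F' (+8 fires, +6 burnt)
  -> target ignites at step 2
Step 3: cell (4,2)='.' (+6 fires, +8 burnt)
Step 4: cell (4,2)='.' (+3 fires, +6 burnt)
Step 5: cell (4,2)='.' (+2 fires, +3 burnt)
Step 6: cell (4,2)='.' (+0 fires, +2 burnt)
  fire out at step 6

2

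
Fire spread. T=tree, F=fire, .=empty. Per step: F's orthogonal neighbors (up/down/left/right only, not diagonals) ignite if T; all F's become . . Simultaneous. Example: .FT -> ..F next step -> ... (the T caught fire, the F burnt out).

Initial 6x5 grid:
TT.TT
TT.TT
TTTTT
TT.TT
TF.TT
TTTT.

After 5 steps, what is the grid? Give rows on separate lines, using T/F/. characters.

Step 1: 3 trees catch fire, 1 burn out
  TT.TT
  TT.TT
  TTTTT
  TF.TT
  F..TT
  TFTT.
Step 2: 4 trees catch fire, 3 burn out
  TT.TT
  TT.TT
  TFTTT
  F..TT
  ...TT
  F.FT.
Step 3: 4 trees catch fire, 4 burn out
  TT.TT
  TF.TT
  F.FTT
  ...TT
  ...TT
  ...F.
Step 4: 4 trees catch fire, 4 burn out
  TF.TT
  F..TT
  ...FT
  ...TT
  ...FT
  .....
Step 5: 5 trees catch fire, 4 burn out
  F..TT
  ...FT
  ....F
  ...FT
  ....F
  .....

F..TT
...FT
....F
...FT
....F
.....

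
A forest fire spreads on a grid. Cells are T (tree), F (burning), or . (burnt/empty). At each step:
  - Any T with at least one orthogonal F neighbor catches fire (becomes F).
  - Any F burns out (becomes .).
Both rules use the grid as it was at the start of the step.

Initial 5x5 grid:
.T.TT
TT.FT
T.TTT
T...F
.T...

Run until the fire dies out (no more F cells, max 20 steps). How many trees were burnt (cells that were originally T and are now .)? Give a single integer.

Answer: 6

Derivation:
Step 1: +4 fires, +2 burnt (F count now 4)
Step 2: +2 fires, +4 burnt (F count now 2)
Step 3: +0 fires, +2 burnt (F count now 0)
Fire out after step 3
Initially T: 12, now '.': 19
Total burnt (originally-T cells now '.'): 6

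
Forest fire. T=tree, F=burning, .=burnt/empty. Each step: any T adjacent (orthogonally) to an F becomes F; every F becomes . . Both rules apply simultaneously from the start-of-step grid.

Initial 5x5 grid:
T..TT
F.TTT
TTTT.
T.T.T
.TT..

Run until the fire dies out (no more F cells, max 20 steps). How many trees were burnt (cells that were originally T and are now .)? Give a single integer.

Answer: 14

Derivation:
Step 1: +2 fires, +1 burnt (F count now 2)
Step 2: +2 fires, +2 burnt (F count now 2)
Step 3: +1 fires, +2 burnt (F count now 1)
Step 4: +3 fires, +1 burnt (F count now 3)
Step 5: +2 fires, +3 burnt (F count now 2)
Step 6: +3 fires, +2 burnt (F count now 3)
Step 7: +1 fires, +3 burnt (F count now 1)
Step 8: +0 fires, +1 burnt (F count now 0)
Fire out after step 8
Initially T: 15, now '.': 24
Total burnt (originally-T cells now '.'): 14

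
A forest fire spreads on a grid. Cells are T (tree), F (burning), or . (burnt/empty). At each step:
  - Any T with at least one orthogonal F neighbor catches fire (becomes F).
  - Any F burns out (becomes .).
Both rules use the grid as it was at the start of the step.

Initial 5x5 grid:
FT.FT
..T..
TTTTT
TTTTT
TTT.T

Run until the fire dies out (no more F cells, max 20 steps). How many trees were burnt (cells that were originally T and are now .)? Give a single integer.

Step 1: +2 fires, +2 burnt (F count now 2)
Step 2: +0 fires, +2 burnt (F count now 0)
Fire out after step 2
Initially T: 17, now '.': 10
Total burnt (originally-T cells now '.'): 2

Answer: 2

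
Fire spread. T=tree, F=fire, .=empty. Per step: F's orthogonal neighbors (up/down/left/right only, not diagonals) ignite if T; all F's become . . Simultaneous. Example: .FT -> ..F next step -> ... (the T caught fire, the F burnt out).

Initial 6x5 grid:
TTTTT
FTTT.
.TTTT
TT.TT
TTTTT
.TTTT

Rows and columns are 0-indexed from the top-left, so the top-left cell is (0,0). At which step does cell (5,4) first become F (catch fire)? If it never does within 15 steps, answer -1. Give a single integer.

Step 1: cell (5,4)='T' (+2 fires, +1 burnt)
Step 2: cell (5,4)='T' (+3 fires, +2 burnt)
Step 3: cell (5,4)='T' (+4 fires, +3 burnt)
Step 4: cell (5,4)='T' (+4 fires, +4 burnt)
Step 5: cell (5,4)='T' (+6 fires, +4 burnt)
Step 6: cell (5,4)='T' (+3 fires, +6 burnt)
Step 7: cell (5,4)='T' (+2 fires, +3 burnt)
Step 8: cell (5,4)='F' (+1 fires, +2 burnt)
  -> target ignites at step 8
Step 9: cell (5,4)='.' (+0 fires, +1 burnt)
  fire out at step 9

8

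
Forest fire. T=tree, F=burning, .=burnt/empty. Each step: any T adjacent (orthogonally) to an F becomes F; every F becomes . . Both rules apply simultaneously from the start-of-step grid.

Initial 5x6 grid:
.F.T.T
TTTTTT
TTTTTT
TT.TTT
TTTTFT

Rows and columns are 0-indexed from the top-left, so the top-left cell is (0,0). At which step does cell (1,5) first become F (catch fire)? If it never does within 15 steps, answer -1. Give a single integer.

Step 1: cell (1,5)='T' (+4 fires, +2 burnt)
Step 2: cell (1,5)='T' (+7 fires, +4 burnt)
Step 3: cell (1,5)='T' (+8 fires, +7 burnt)
Step 4: cell (1,5)='F' (+4 fires, +8 burnt)
  -> target ignites at step 4
Step 5: cell (1,5)='.' (+1 fires, +4 burnt)
Step 6: cell (1,5)='.' (+0 fires, +1 burnt)
  fire out at step 6

4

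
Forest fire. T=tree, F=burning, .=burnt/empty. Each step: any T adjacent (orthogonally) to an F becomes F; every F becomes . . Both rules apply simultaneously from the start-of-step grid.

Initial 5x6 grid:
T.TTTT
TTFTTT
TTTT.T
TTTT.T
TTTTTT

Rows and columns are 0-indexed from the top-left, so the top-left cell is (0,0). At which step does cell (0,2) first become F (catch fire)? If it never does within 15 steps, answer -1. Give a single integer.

Step 1: cell (0,2)='F' (+4 fires, +1 burnt)
  -> target ignites at step 1
Step 2: cell (0,2)='.' (+6 fires, +4 burnt)
Step 3: cell (0,2)='.' (+7 fires, +6 burnt)
Step 4: cell (0,2)='.' (+5 fires, +7 burnt)
Step 5: cell (0,2)='.' (+3 fires, +5 burnt)
Step 6: cell (0,2)='.' (+1 fires, +3 burnt)
Step 7: cell (0,2)='.' (+0 fires, +1 burnt)
  fire out at step 7

1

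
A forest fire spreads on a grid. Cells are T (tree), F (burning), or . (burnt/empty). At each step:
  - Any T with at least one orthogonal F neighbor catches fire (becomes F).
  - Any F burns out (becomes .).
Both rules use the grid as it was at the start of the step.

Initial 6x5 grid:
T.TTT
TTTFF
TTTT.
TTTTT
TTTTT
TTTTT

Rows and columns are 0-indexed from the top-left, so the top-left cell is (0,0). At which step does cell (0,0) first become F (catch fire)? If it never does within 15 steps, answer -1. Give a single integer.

Step 1: cell (0,0)='T' (+4 fires, +2 burnt)
Step 2: cell (0,0)='T' (+4 fires, +4 burnt)
Step 3: cell (0,0)='T' (+5 fires, +4 burnt)
Step 4: cell (0,0)='F' (+6 fires, +5 burnt)
  -> target ignites at step 4
Step 5: cell (0,0)='.' (+4 fires, +6 burnt)
Step 6: cell (0,0)='.' (+2 fires, +4 burnt)
Step 7: cell (0,0)='.' (+1 fires, +2 burnt)
Step 8: cell (0,0)='.' (+0 fires, +1 burnt)
  fire out at step 8

4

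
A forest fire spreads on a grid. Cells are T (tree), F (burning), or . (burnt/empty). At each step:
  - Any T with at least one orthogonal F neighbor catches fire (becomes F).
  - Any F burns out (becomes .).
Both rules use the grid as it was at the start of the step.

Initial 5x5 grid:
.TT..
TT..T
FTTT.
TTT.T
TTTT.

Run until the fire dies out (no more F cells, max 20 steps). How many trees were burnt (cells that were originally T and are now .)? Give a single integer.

Answer: 14

Derivation:
Step 1: +3 fires, +1 burnt (F count now 3)
Step 2: +4 fires, +3 burnt (F count now 4)
Step 3: +4 fires, +4 burnt (F count now 4)
Step 4: +2 fires, +4 burnt (F count now 2)
Step 5: +1 fires, +2 burnt (F count now 1)
Step 6: +0 fires, +1 burnt (F count now 0)
Fire out after step 6
Initially T: 16, now '.': 23
Total burnt (originally-T cells now '.'): 14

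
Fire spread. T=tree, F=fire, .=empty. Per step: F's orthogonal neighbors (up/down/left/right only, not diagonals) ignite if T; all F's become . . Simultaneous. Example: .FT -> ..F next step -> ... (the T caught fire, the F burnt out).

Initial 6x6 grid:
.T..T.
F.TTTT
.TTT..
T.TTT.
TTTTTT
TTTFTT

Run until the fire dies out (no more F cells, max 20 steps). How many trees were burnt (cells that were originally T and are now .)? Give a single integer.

Answer: 23

Derivation:
Step 1: +3 fires, +2 burnt (F count now 3)
Step 2: +5 fires, +3 burnt (F count now 5)
Step 3: +6 fires, +5 burnt (F count now 6)
Step 4: +3 fires, +6 burnt (F count now 3)
Step 5: +4 fires, +3 burnt (F count now 4)
Step 6: +2 fires, +4 burnt (F count now 2)
Step 7: +0 fires, +2 burnt (F count now 0)
Fire out after step 7
Initially T: 24, now '.': 35
Total burnt (originally-T cells now '.'): 23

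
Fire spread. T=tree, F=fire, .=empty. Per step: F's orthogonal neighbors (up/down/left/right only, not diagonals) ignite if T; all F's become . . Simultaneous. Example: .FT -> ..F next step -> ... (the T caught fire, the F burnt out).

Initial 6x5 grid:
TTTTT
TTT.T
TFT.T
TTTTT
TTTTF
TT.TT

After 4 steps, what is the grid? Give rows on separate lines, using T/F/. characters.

Step 1: 7 trees catch fire, 2 burn out
  TTTTT
  TFT.T
  F.F.T
  TFTTF
  TTTF.
  TT.TF
Step 2: 10 trees catch fire, 7 burn out
  TFTTT
  F.F.T
  ....F
  F.FF.
  TFF..
  TT.F.
Step 3: 5 trees catch fire, 10 burn out
  F.FTT
  ....F
  .....
  .....
  F....
  TF...
Step 4: 3 trees catch fire, 5 burn out
  ...FF
  .....
  .....
  .....
  .....
  F....

...FF
.....
.....
.....
.....
F....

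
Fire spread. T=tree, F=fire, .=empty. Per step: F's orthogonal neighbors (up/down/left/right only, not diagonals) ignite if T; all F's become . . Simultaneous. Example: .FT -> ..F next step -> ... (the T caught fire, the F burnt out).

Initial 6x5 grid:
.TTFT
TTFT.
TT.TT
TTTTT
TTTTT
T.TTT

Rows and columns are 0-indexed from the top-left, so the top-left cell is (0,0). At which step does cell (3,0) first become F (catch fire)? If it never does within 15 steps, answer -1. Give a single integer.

Step 1: cell (3,0)='T' (+4 fires, +2 burnt)
Step 2: cell (3,0)='T' (+4 fires, +4 burnt)
Step 3: cell (3,0)='T' (+4 fires, +4 burnt)
Step 4: cell (3,0)='F' (+5 fires, +4 burnt)
  -> target ignites at step 4
Step 5: cell (3,0)='.' (+4 fires, +5 burnt)
Step 6: cell (3,0)='.' (+3 fires, +4 burnt)
Step 7: cell (3,0)='.' (+0 fires, +3 burnt)
  fire out at step 7

4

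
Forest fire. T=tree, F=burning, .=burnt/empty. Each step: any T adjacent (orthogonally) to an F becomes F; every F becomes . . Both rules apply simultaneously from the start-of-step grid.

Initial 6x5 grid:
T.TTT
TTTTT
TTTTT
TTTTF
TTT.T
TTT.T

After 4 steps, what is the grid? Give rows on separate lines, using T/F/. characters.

Step 1: 3 trees catch fire, 1 burn out
  T.TTT
  TTTTT
  TTTTF
  TTTF.
  TTT.F
  TTT.T
Step 2: 4 trees catch fire, 3 burn out
  T.TTT
  TTTTF
  TTTF.
  TTF..
  TTT..
  TTT.F
Step 3: 5 trees catch fire, 4 burn out
  T.TTF
  TTTF.
  TTF..
  TF...
  TTF..
  TTT..
Step 4: 6 trees catch fire, 5 burn out
  T.TF.
  TTF..
  TF...
  F....
  TF...
  TTF..

T.TF.
TTF..
TF...
F....
TF...
TTF..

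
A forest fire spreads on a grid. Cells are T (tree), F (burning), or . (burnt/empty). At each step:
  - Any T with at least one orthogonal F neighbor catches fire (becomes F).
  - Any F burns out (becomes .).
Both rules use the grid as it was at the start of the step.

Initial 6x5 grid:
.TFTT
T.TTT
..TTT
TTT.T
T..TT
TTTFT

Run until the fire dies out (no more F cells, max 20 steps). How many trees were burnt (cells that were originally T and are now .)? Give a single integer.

Answer: 20

Derivation:
Step 1: +6 fires, +2 burnt (F count now 6)
Step 2: +5 fires, +6 burnt (F count now 5)
Step 3: +5 fires, +5 burnt (F count now 5)
Step 4: +3 fires, +5 burnt (F count now 3)
Step 5: +1 fires, +3 burnt (F count now 1)
Step 6: +0 fires, +1 burnt (F count now 0)
Fire out after step 6
Initially T: 21, now '.': 29
Total burnt (originally-T cells now '.'): 20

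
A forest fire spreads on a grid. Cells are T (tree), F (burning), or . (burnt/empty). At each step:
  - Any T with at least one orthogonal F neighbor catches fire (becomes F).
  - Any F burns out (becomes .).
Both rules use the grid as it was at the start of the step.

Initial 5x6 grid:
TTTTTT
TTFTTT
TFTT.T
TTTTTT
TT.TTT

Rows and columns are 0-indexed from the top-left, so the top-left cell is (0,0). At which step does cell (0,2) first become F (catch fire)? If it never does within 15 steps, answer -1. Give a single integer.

Step 1: cell (0,2)='F' (+6 fires, +2 burnt)
  -> target ignites at step 1
Step 2: cell (0,2)='.' (+8 fires, +6 burnt)
Step 3: cell (0,2)='.' (+5 fires, +8 burnt)
Step 4: cell (0,2)='.' (+4 fires, +5 burnt)
Step 5: cell (0,2)='.' (+2 fires, +4 burnt)
Step 6: cell (0,2)='.' (+1 fires, +2 burnt)
Step 7: cell (0,2)='.' (+0 fires, +1 burnt)
  fire out at step 7

1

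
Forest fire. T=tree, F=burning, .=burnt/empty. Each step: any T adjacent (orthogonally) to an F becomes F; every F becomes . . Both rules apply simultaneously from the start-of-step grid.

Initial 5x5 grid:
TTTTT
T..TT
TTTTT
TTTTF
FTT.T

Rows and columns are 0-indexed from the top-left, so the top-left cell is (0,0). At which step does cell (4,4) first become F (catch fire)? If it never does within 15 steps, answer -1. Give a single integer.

Step 1: cell (4,4)='F' (+5 fires, +2 burnt)
  -> target ignites at step 1
Step 2: cell (4,4)='.' (+6 fires, +5 burnt)
Step 3: cell (4,4)='.' (+5 fires, +6 burnt)
Step 4: cell (4,4)='.' (+2 fires, +5 burnt)
Step 5: cell (4,4)='.' (+2 fires, +2 burnt)
Step 6: cell (4,4)='.' (+0 fires, +2 burnt)
  fire out at step 6

1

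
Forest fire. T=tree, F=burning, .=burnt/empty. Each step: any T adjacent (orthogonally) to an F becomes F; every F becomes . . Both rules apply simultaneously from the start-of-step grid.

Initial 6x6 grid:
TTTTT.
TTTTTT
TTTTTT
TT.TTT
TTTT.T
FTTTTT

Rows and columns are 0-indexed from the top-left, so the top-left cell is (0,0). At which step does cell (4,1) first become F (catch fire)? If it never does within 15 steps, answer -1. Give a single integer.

Step 1: cell (4,1)='T' (+2 fires, +1 burnt)
Step 2: cell (4,1)='F' (+3 fires, +2 burnt)
  -> target ignites at step 2
Step 3: cell (4,1)='.' (+4 fires, +3 burnt)
Step 4: cell (4,1)='.' (+4 fires, +4 burnt)
Step 5: cell (4,1)='.' (+5 fires, +4 burnt)
Step 6: cell (4,1)='.' (+5 fires, +5 burnt)
Step 7: cell (4,1)='.' (+4 fires, +5 burnt)
Step 8: cell (4,1)='.' (+3 fires, +4 burnt)
Step 9: cell (4,1)='.' (+2 fires, +3 burnt)
Step 10: cell (4,1)='.' (+0 fires, +2 burnt)
  fire out at step 10

2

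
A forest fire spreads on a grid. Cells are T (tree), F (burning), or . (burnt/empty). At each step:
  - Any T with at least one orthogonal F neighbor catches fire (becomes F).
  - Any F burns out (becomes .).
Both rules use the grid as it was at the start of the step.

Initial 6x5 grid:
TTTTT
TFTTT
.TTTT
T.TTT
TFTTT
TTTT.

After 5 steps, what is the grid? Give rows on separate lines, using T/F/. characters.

Step 1: 7 trees catch fire, 2 burn out
  TFTTT
  F.FTT
  .FTTT
  T.TTT
  F.FTT
  TFTT.
Step 2: 9 trees catch fire, 7 burn out
  F.FTT
  ...FT
  ..FTT
  F.FTT
  ...FT
  F.FT.
Step 3: 6 trees catch fire, 9 burn out
  ...FT
  ....F
  ...FT
  ...FT
  ....F
  ...F.
Step 4: 3 trees catch fire, 6 burn out
  ....F
  .....
  ....F
  ....F
  .....
  .....
Step 5: 0 trees catch fire, 3 burn out
  .....
  .....
  .....
  .....
  .....
  .....

.....
.....
.....
.....
.....
.....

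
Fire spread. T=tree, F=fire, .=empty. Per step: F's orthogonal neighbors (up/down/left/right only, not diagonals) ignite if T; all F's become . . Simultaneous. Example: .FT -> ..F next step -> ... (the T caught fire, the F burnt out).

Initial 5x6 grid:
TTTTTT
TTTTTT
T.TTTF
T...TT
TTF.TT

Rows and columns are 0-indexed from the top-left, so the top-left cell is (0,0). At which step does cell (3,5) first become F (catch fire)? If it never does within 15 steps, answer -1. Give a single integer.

Step 1: cell (3,5)='F' (+4 fires, +2 burnt)
  -> target ignites at step 1
Step 2: cell (3,5)='.' (+6 fires, +4 burnt)
Step 3: cell (3,5)='.' (+5 fires, +6 burnt)
Step 4: cell (3,5)='.' (+3 fires, +5 burnt)
Step 5: cell (3,5)='.' (+3 fires, +3 burnt)
Step 6: cell (3,5)='.' (+2 fires, +3 burnt)
Step 7: cell (3,5)='.' (+0 fires, +2 burnt)
  fire out at step 7

1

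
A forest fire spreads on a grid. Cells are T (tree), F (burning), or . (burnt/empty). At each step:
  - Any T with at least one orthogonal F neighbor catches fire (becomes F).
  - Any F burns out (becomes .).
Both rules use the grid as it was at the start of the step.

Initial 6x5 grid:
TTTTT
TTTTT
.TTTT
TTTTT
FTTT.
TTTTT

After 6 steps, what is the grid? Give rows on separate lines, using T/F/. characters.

Step 1: 3 trees catch fire, 1 burn out
  TTTTT
  TTTTT
  .TTTT
  FTTTT
  .FTT.
  FTTTT
Step 2: 3 trees catch fire, 3 burn out
  TTTTT
  TTTTT
  .TTTT
  .FTTT
  ..FT.
  .FTTT
Step 3: 4 trees catch fire, 3 burn out
  TTTTT
  TTTTT
  .FTTT
  ..FTT
  ...F.
  ..FTT
Step 4: 4 trees catch fire, 4 burn out
  TTTTT
  TFTTT
  ..FTT
  ...FT
  .....
  ...FT
Step 5: 6 trees catch fire, 4 burn out
  TFTTT
  F.FTT
  ...FT
  ....F
  .....
  ....F
Step 6: 4 trees catch fire, 6 burn out
  F.FTT
  ...FT
  ....F
  .....
  .....
  .....

F.FTT
...FT
....F
.....
.....
.....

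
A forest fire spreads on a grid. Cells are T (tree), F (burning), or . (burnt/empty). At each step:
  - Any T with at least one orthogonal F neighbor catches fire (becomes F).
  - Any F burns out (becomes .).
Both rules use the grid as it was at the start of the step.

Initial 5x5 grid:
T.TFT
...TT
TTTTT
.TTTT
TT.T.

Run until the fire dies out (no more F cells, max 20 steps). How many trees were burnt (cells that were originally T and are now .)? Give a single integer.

Answer: 16

Derivation:
Step 1: +3 fires, +1 burnt (F count now 3)
Step 2: +2 fires, +3 burnt (F count now 2)
Step 3: +3 fires, +2 burnt (F count now 3)
Step 4: +4 fires, +3 burnt (F count now 4)
Step 5: +2 fires, +4 burnt (F count now 2)
Step 6: +1 fires, +2 burnt (F count now 1)
Step 7: +1 fires, +1 burnt (F count now 1)
Step 8: +0 fires, +1 burnt (F count now 0)
Fire out after step 8
Initially T: 17, now '.': 24
Total burnt (originally-T cells now '.'): 16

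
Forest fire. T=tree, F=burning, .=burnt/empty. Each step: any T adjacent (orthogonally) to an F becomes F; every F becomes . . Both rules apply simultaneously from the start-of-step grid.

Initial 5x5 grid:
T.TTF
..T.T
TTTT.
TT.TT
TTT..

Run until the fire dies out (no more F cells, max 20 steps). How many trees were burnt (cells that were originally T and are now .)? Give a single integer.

Step 1: +2 fires, +1 burnt (F count now 2)
Step 2: +1 fires, +2 burnt (F count now 1)
Step 3: +1 fires, +1 burnt (F count now 1)
Step 4: +1 fires, +1 burnt (F count now 1)
Step 5: +2 fires, +1 burnt (F count now 2)
Step 6: +3 fires, +2 burnt (F count now 3)
Step 7: +3 fires, +3 burnt (F count now 3)
Step 8: +2 fires, +3 burnt (F count now 2)
Step 9: +0 fires, +2 burnt (F count now 0)
Fire out after step 9
Initially T: 16, now '.': 24
Total burnt (originally-T cells now '.'): 15

Answer: 15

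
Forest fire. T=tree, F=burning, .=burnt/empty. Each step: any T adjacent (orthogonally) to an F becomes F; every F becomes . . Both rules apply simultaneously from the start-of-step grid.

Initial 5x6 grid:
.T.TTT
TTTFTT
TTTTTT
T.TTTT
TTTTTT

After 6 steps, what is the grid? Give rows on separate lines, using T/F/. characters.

Step 1: 4 trees catch fire, 1 burn out
  .T.FTT
  TTF.FT
  TTTFTT
  T.TTTT
  TTTTTT
Step 2: 6 trees catch fire, 4 burn out
  .T..FT
  TF...F
  TTF.FT
  T.TFTT
  TTTTTT
Step 3: 8 trees catch fire, 6 burn out
  .F...F
  F.....
  TF...F
  T.F.FT
  TTTFTT
Step 4: 4 trees catch fire, 8 burn out
  ......
  ......
  F.....
  T....F
  TTF.FT
Step 5: 3 trees catch fire, 4 burn out
  ......
  ......
  ......
  F.....
  TF...F
Step 6: 1 trees catch fire, 3 burn out
  ......
  ......
  ......
  ......
  F.....

......
......
......
......
F.....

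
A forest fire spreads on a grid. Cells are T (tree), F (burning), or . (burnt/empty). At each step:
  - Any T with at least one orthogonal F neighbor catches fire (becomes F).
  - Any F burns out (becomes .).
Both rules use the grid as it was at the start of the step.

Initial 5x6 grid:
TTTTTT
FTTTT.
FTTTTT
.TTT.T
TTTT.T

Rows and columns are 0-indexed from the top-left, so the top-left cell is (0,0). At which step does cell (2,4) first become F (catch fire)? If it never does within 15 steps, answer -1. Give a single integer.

Step 1: cell (2,4)='T' (+3 fires, +2 burnt)
Step 2: cell (2,4)='T' (+4 fires, +3 burnt)
Step 3: cell (2,4)='T' (+5 fires, +4 burnt)
Step 4: cell (2,4)='F' (+6 fires, +5 burnt)
  -> target ignites at step 4
Step 5: cell (2,4)='.' (+3 fires, +6 burnt)
Step 6: cell (2,4)='.' (+2 fires, +3 burnt)
Step 7: cell (2,4)='.' (+1 fires, +2 burnt)
Step 8: cell (2,4)='.' (+0 fires, +1 burnt)
  fire out at step 8

4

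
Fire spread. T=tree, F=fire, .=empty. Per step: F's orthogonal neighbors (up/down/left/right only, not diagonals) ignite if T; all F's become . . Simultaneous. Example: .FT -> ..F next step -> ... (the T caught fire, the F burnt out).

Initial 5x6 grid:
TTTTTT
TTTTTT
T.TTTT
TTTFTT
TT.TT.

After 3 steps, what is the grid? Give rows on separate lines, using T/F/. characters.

Step 1: 4 trees catch fire, 1 burn out
  TTTTTT
  TTTTTT
  T.TFTT
  TTF.FT
  TT.FT.
Step 2: 6 trees catch fire, 4 burn out
  TTTTTT
  TTTFTT
  T.F.FT
  TF...F
  TT..F.
Step 3: 6 trees catch fire, 6 burn out
  TTTFTT
  TTF.FT
  T....F
  F.....
  TF....

TTTFTT
TTF.FT
T....F
F.....
TF....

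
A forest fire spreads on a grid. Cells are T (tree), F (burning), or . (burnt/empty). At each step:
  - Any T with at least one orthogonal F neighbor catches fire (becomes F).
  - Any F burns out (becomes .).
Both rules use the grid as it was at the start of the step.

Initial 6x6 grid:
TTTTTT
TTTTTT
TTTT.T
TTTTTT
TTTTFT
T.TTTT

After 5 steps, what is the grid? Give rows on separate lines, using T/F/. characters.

Step 1: 4 trees catch fire, 1 burn out
  TTTTTT
  TTTTTT
  TTTT.T
  TTTTFT
  TTTF.F
  T.TTFT
Step 2: 5 trees catch fire, 4 burn out
  TTTTTT
  TTTTTT
  TTTT.T
  TTTF.F
  TTF...
  T.TF.F
Step 3: 5 trees catch fire, 5 burn out
  TTTTTT
  TTTTTT
  TTTF.F
  TTF...
  TF....
  T.F...
Step 4: 5 trees catch fire, 5 burn out
  TTTTTT
  TTTFTF
  TTF...
  TF....
  F.....
  T.....
Step 5: 7 trees catch fire, 5 burn out
  TTTFTF
  TTF.F.
  TF....
  F.....
  ......
  F.....

TTTFTF
TTF.F.
TF....
F.....
......
F.....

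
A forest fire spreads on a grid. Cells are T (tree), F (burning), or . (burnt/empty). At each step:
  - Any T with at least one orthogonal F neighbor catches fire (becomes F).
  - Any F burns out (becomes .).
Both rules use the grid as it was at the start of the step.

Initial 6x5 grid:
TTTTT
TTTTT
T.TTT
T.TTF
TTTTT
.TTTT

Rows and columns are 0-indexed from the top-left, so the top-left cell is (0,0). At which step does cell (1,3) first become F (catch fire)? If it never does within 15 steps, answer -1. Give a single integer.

Step 1: cell (1,3)='T' (+3 fires, +1 burnt)
Step 2: cell (1,3)='T' (+5 fires, +3 burnt)
Step 3: cell (1,3)='F' (+5 fires, +5 burnt)
  -> target ignites at step 3
Step 4: cell (1,3)='.' (+4 fires, +5 burnt)
Step 5: cell (1,3)='.' (+4 fires, +4 burnt)
Step 6: cell (1,3)='.' (+3 fires, +4 burnt)
Step 7: cell (1,3)='.' (+2 fires, +3 burnt)
Step 8: cell (1,3)='.' (+0 fires, +2 burnt)
  fire out at step 8

3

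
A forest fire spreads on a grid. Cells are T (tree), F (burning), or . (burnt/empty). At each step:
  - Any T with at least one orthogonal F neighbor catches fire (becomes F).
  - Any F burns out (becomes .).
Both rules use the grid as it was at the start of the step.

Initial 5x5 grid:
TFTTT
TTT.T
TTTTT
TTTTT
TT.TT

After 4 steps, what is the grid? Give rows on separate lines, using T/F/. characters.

Step 1: 3 trees catch fire, 1 burn out
  F.FTT
  TFT.T
  TTTTT
  TTTTT
  TT.TT
Step 2: 4 trees catch fire, 3 burn out
  ...FT
  F.F.T
  TFTTT
  TTTTT
  TT.TT
Step 3: 4 trees catch fire, 4 burn out
  ....F
  ....T
  F.FTT
  TFTTT
  TT.TT
Step 4: 5 trees catch fire, 4 burn out
  .....
  ....F
  ...FT
  F.FTT
  TF.TT

.....
....F
...FT
F.FTT
TF.TT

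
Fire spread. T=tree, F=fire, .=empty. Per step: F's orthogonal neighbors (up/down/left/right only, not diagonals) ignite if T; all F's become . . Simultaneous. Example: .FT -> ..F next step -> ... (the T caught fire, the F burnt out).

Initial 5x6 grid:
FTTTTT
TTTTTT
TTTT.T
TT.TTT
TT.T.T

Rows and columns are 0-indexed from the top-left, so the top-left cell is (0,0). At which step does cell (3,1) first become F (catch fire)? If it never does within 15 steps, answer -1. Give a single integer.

Step 1: cell (3,1)='T' (+2 fires, +1 burnt)
Step 2: cell (3,1)='T' (+3 fires, +2 burnt)
Step 3: cell (3,1)='T' (+4 fires, +3 burnt)
Step 4: cell (3,1)='F' (+5 fires, +4 burnt)
  -> target ignites at step 4
Step 5: cell (3,1)='.' (+4 fires, +5 burnt)
Step 6: cell (3,1)='.' (+2 fires, +4 burnt)
Step 7: cell (3,1)='.' (+3 fires, +2 burnt)
Step 8: cell (3,1)='.' (+1 fires, +3 burnt)
Step 9: cell (3,1)='.' (+1 fires, +1 burnt)
Step 10: cell (3,1)='.' (+0 fires, +1 burnt)
  fire out at step 10

4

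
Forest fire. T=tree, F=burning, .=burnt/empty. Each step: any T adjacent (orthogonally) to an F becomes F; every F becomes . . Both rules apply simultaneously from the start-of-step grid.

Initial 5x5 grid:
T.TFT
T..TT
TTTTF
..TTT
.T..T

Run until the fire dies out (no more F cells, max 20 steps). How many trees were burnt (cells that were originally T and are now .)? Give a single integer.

Step 1: +6 fires, +2 burnt (F count now 6)
Step 2: +3 fires, +6 burnt (F count now 3)
Step 3: +2 fires, +3 burnt (F count now 2)
Step 4: +1 fires, +2 burnt (F count now 1)
Step 5: +1 fires, +1 burnt (F count now 1)
Step 6: +1 fires, +1 burnt (F count now 1)
Step 7: +0 fires, +1 burnt (F count now 0)
Fire out after step 7
Initially T: 15, now '.': 24
Total burnt (originally-T cells now '.'): 14

Answer: 14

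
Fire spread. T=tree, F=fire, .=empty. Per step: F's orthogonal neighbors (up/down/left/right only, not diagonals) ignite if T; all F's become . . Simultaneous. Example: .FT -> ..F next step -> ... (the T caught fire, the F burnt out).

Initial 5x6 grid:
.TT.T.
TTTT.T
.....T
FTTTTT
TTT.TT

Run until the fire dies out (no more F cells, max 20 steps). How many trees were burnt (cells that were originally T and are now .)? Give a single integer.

Step 1: +2 fires, +1 burnt (F count now 2)
Step 2: +2 fires, +2 burnt (F count now 2)
Step 3: +2 fires, +2 burnt (F count now 2)
Step 4: +1 fires, +2 burnt (F count now 1)
Step 5: +2 fires, +1 burnt (F count now 2)
Step 6: +2 fires, +2 burnt (F count now 2)
Step 7: +1 fires, +2 burnt (F count now 1)
Step 8: +0 fires, +1 burnt (F count now 0)
Fire out after step 8
Initially T: 19, now '.': 23
Total burnt (originally-T cells now '.'): 12

Answer: 12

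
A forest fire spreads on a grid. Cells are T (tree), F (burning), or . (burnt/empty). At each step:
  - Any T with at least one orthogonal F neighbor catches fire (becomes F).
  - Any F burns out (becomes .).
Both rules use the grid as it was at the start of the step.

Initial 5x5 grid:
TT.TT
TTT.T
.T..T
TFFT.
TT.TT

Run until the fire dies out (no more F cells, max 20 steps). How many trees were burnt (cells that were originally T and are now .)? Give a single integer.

Step 1: +4 fires, +2 burnt (F count now 4)
Step 2: +3 fires, +4 burnt (F count now 3)
Step 3: +4 fires, +3 burnt (F count now 4)
Step 4: +1 fires, +4 burnt (F count now 1)
Step 5: +0 fires, +1 burnt (F count now 0)
Fire out after step 5
Initially T: 16, now '.': 21
Total burnt (originally-T cells now '.'): 12

Answer: 12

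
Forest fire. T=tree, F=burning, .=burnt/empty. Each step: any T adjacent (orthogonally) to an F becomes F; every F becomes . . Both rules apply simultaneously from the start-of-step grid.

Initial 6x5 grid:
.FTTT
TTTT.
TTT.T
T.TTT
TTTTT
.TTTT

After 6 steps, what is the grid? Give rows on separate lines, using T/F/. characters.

Step 1: 2 trees catch fire, 1 burn out
  ..FTT
  TFTT.
  TTT.T
  T.TTT
  TTTTT
  .TTTT
Step 2: 4 trees catch fire, 2 burn out
  ...FT
  F.FT.
  TFT.T
  T.TTT
  TTTTT
  .TTTT
Step 3: 4 trees catch fire, 4 burn out
  ....F
  ...F.
  F.F.T
  T.TTT
  TTTTT
  .TTTT
Step 4: 2 trees catch fire, 4 burn out
  .....
  .....
  ....T
  F.FTT
  TTTTT
  .TTTT
Step 5: 3 trees catch fire, 2 burn out
  .....
  .....
  ....T
  ...FT
  FTFTT
  .TTTT
Step 6: 4 trees catch fire, 3 burn out
  .....
  .....
  ....T
  ....F
  .F.FT
  .TFTT

.....
.....
....T
....F
.F.FT
.TFTT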